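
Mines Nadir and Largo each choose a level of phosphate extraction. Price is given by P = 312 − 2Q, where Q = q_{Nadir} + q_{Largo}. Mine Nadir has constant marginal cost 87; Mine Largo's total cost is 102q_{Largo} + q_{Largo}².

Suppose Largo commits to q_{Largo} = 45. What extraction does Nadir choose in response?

33.75

Mine Nadir's profit: π = q_{Nadir}(312 − 2(q_{Nadir} + q_{Largo})) − 87q_{Nadir}.
∂π/∂q_{Nadir} = 225 − 4q_{Nadir} − 2q_{Largo} = 0, so q_{Nadir} = 56.25 − 0.5q_{Largo}.
At q_{Largo} = 45: q_{Nadir} = 56.25 − 0.5·45 = 33.75.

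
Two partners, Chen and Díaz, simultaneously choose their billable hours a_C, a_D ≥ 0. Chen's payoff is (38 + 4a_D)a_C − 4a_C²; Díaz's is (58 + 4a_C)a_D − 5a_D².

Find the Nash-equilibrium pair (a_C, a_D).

9.5625, 9.625

Expanding Chen's payoff: 38a_C + 4a_Da_C − 4a_C².
∂π/∂a_C = 38 + 4a_D − 8a_C = 0, so a_C = 4.75 + 0.5a_D.
Likewise for Díaz: a_D = 5.8 + 0.4a_C.
Plugging a_D into Chen's best response: a_C = 4.75 + 0.5(5.8 + 0.4a_C) ⇒ 0.8a_C = 7.65, so a_C = 9.5625.
Then a_D = 5.8 + 0.4·9.5625 = 9.625.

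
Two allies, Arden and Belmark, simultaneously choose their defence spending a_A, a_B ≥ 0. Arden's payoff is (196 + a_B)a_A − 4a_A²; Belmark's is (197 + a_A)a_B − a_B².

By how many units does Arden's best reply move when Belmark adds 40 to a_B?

5

Expanding Arden's payoff: 196a_A + a_Ba_A − 4a_A².
∂π/∂a_A = 196 + a_B − 8a_A = 0, so a_A = 24.5 + 0.125a_B.
The reaction-function slope is 0.125, so a 40-unit rise in a_B moves a_A by 0.125 × 40 = 5. Arden's best response rises — the actions are strategic complements.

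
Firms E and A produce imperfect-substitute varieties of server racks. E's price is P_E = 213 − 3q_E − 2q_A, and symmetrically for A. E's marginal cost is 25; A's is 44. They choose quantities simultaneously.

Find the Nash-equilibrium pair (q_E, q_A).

Firm E's profit: π = q_E(213 − 3q_E − 2q_A) − 25q_E.
∂π/∂q_E = 188 − 6q_E − 2q_A = 0 ⇒ q_E = 94/3 − (1/3)q_A.
Similarly q_A = 169/6 − (1/3)q_E.
Substituting the second reaction function into the first: q_E = 94/3 − (1/3)(169/6 − (1/3)q_E), which gives (8/9)q_E = 395/18 ⇒ q_E = 24.6875.
Then q_A = 169/6 − (1/3)·24.6875 = 19.9375.

24.6875, 19.9375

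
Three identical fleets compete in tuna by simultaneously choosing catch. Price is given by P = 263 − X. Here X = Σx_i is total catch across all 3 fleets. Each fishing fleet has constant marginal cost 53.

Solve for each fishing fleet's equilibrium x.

A representative fishing fleet's profit is π_i = x_i(263 − X) − 53x_i, with X = x_i + Σ_{j≠i} x_j.
First-order condition: 210 − 2x_i − Σ_{j≠i} x_j = 0.
Imposing symmetry (x_j = x for all j) turns Σ_{j≠i} x_j into 2x, so 210 = 4x and x = 52.5.

52.5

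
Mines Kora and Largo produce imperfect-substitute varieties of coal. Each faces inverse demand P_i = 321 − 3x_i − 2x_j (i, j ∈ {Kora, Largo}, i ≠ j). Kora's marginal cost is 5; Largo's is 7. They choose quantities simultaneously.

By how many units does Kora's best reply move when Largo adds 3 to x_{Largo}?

Mine Kora's profit: π = x_{Kora}(321 − 3x_{Kora} − 2x_{Largo}) − 5x_{Kora}.
∂π/∂x_{Kora} = 316 − 6x_{Kora} − 2x_{Largo} = 0 ⇒ x_{Kora} = 158/3 − (1/3)x_{Largo}.
The reaction-function slope is −1/3, so a 3-unit rise in x_{Largo} moves x_{Kora} by −1/3 × 3 = −1. Kora's best response falls — the actions are strategic substitutes.

-1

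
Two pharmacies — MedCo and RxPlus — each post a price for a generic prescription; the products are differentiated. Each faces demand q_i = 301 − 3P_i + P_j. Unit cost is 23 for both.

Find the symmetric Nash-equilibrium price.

74

MedCo's profit: π = (P_{MedCo} − 23)(301 − 3P_{MedCo} + P_{RxPlus}).
∂π/∂P_{MedCo} = 370 − 6P_{MedCo} + P_{RxPlus} = 0 ⇒ P_{MedCo} = 185/3 + (1/6)P_{RxPlus}.
Setting P_{MedCo} = P_{RxPlus} in the reaction function: P_{MedCo} = 185/3 + (1/6)P_{MedCo}, so P_{MedCo} = (185/3) / (5/6) = 74.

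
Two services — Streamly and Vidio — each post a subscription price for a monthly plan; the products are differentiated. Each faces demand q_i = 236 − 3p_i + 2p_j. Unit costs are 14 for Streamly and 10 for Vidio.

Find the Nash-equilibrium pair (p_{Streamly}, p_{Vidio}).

68.75, 67.25

Streamly's profit: π = (p_{Streamly} − 14)(236 − 3p_{Streamly} + 2p_{Vidio}).
∂π/∂p_{Streamly} = 278 − 6p_{Streamly} + 2p_{Vidio} = 0 ⇒ p_{Streamly} = 139/3 + (1/3)p_{Vidio}.
Similarly p_{Vidio} = 133/3 + (1/3)p_{Streamly}.
Plugging p_{Vidio} into Streamly's best response: p_{Streamly} = 139/3 + (1/3)(133/3 + (1/3)p_{Streamly}) ⇒ (8/9)p_{Streamly} = 550/9, so p_{Streamly} = 68.75.
Then p_{Vidio} = 133/3 + (1/3)·68.75 = 67.25.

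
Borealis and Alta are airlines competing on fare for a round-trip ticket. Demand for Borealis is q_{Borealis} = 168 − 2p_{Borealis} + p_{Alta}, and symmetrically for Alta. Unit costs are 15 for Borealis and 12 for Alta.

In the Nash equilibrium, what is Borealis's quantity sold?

Borealis's profit: π = (p_{Borealis} − 15)(168 − 2p_{Borealis} + p_{Alta}).
∂π/∂p_{Borealis} = 198 − 4p_{Borealis} + p_{Alta} = 0 ⇒ p_{Borealis} = 49.5 + 0.25p_{Alta}.
Similarly p_{Alta} = 48 + 0.25p_{Borealis}.
Plugging p_{Alta} into Borealis's best response: p_{Borealis} = 49.5 + 0.25(48 + 0.25p_{Borealis}) ⇒ 0.9375p_{Borealis} = 61.5, so p_{Borealis} = 65.6.
Then p_{Alta} = 48 + 0.25·65.6 = 64.4.
q_{Borealis} = 168 − 2·65.6 + 64.4 = 101.2.

101.2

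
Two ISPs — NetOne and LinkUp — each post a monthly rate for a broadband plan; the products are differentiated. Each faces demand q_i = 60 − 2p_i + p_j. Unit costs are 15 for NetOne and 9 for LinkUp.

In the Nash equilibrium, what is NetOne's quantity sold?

NetOne's profit: π = (p_{NetOne} − 15)(60 − 2p_{NetOne} + p_{LinkUp}).
∂π/∂p_{NetOne} = 90 − 4p_{NetOne} + p_{LinkUp} = 0 ⇒ p_{NetOne} = 22.5 + 0.25p_{LinkUp}.
Similarly p_{LinkUp} = 19.5 + 0.25p_{NetOne}.
Solving the two reaction functions simultaneously: (1 − (0.25)(0.25))p_{NetOne} = 22.5 + 0.25·19.5, so 0.9375p_{NetOne} = 27.375 and p_{NetOne} = 29.2.
Then p_{LinkUp} = 19.5 + 0.25·29.2 = 26.8.
q_{NetOne} = 60 − 2·29.2 + 26.8 = 28.4.

28.4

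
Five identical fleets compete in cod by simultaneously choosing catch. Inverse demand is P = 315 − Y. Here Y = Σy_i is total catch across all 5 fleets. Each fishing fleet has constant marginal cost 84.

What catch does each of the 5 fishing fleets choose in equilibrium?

38.5

A representative fishing fleet's profit is π_i = y_i(315 − Y) − 84y_i, with Y = y_i + Σ_{j≠i} y_j.
First-order condition: 231 − 2y_i − Σ_{j≠i} y_j = 0.
With identical fishing fleets, set every y_j = y: then 231 − 2y − 4y = 0, i.e. y = 231/6 = 38.5.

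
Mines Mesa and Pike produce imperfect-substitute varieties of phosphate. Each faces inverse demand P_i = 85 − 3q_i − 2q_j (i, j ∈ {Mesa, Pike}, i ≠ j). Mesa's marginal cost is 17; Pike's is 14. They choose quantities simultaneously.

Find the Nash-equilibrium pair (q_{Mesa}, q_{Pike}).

8.3125, 9.0625

Mine Mesa's profit: π = q_{Mesa}(85 − 3q_{Mesa} − 2q_{Pike}) − 17q_{Mesa}.
∂π/∂q_{Mesa} = 68 − 6q_{Mesa} − 2q_{Pike} = 0 ⇒ q_{Mesa} = 34/3 − (1/3)q_{Pike}.
Similarly q_{Pike} = 71/6 − (1/3)q_{Mesa}.
Solving the two reaction functions simultaneously: (1 − (−1/3)(−1/3))q_{Mesa} = 34/3 − (1/3)·(71/6), so (8/9)q_{Mesa} = 133/18 and q_{Mesa} = 8.3125.
Then q_{Pike} = 71/6 − (1/3)·8.3125 = 9.0625.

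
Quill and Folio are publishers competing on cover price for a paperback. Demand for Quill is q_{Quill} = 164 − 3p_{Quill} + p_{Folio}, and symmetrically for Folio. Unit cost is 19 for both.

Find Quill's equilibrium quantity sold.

Quill's profit: π = (p_{Quill} − 19)(164 − 3p_{Quill} + p_{Folio}).
∂π/∂p_{Quill} = 221 − 6p_{Quill} + p_{Folio} = 0 ⇒ p_{Quill} = 221/6 + (1/6)p_{Folio}.
The game is symmetric, so in equilibrium p_{Folio} = p_{Quill}: the reaction function gives (5/6)p_{Quill} = 221/6, hence p_{Quill} = 44.2.
q_{Quill} = 164 − 3·44.2 + 44.2 = 75.6.

75.6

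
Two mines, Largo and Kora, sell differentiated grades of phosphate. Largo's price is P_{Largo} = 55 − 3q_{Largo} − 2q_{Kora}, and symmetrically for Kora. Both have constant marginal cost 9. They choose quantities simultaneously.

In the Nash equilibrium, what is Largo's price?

Mine Largo's profit: π = q_{Largo}(55 − 3q_{Largo} − 2q_{Kora}) − 9q_{Largo}.
∂π/∂q_{Largo} = 46 − 6q_{Largo} − 2q_{Kora} = 0 ⇒ q_{Largo} = 23/3 − (1/3)q_{Kora}.
The game is symmetric, so in equilibrium q_{Kora} = q_{Largo}: the reaction function gives (4/3)q_{Largo} = 23/3, hence q_{Largo} = 5.75.
P_{Largo} = 55 − 3·5.75 − 2·5.75 = 26.25.

26.25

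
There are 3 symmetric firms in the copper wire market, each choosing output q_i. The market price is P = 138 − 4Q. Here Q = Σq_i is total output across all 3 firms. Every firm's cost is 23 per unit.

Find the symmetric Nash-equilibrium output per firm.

A representative firm's profit is π_i = q_i(138 − 4Q) − 23q_i, with Q = q_i + Σ_{j≠i} q_j.
First-order condition: 115 − 8q_i − 4Σ_{j≠i} q_j = 0.
In a symmetric equilibrium every firm chooses the same q, so Σ_{j≠i} q_j = 2q. The condition becomes 115 − 16q = 0, giving q = 115/16 = 7.1875.

7.1875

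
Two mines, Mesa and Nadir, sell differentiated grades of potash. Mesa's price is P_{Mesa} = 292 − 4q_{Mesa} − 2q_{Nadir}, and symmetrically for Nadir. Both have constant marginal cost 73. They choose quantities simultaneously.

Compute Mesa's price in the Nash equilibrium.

Mine Mesa's profit: π = q_{Mesa}(292 − 4q_{Mesa} − 2q_{Nadir}) − 73q_{Mesa}.
∂π/∂q_{Mesa} = 219 − 8q_{Mesa} − 2q_{Nadir} = 0 ⇒ q_{Mesa} = 27.375 − 0.25q_{Nadir}.
Setting q_{Mesa} = q_{Nadir} in the reaction function: q_{Mesa} = 27.375 − 0.25q_{Mesa}, so q_{Mesa} = 27.375 / 1.25 = 21.9.
P_{Mesa} = 292 − 4·21.9 − 2·21.9 = 160.6.

160.6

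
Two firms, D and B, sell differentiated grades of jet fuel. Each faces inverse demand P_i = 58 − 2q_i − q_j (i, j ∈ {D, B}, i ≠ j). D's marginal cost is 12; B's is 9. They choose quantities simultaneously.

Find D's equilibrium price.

30

Firm D's profit: π = q_D(58 − 2q_D − q_B) − 12q_D.
∂π/∂q_D = 46 − 4q_D − q_B = 0 ⇒ q_D = 11.5 − 0.25q_B.
Similarly q_B = 12.25 − 0.25q_D.
Substituting the second reaction function into the first: q_D = 11.5 − 0.25(12.25 − 0.25q_D), which gives 0.9375q_D = 8.4375 ⇒ q_D = 9.
Then q_B = 12.25 − 0.25·9 = 10.
P_D = 58 − 2·9 − 10 = 30.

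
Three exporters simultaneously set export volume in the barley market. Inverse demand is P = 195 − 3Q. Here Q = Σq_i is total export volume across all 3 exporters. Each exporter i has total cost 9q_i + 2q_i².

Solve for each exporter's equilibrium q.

11.625

A representative exporter's profit is π_i = q_i(195 − 3Q) − 9q_i − 2q_i², with Q = q_i + Σ_{j≠i} q_j.
First-order condition: 186 − 10q_i − 3Σ_{j≠i} q_j = 0.
In a symmetric equilibrium every exporter chooses the same q, so Σ_{j≠i} q_j = 2q. The condition becomes 186 − 16q = 0, giving q = 186/16 = 11.625.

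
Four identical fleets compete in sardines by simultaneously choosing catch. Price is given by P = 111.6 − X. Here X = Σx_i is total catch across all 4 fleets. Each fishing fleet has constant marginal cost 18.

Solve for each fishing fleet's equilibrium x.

A representative fishing fleet's profit is π_i = x_i(111.6 − X) − 18x_i, with X = x_i + Σ_{j≠i} x_j.
First-order condition: 93.6 − 2x_i − Σ_{j≠i} x_j = 0.
With identical fishing fleets, set every x_j = x: then 93.6 − 2x − 3x = 0, i.e. x = 93.6/5 = 18.72.

18.72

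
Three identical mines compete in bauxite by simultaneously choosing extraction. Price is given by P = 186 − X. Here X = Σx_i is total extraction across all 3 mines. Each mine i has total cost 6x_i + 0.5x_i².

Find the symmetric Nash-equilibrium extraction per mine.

A representative mine's profit is π_i = x_i(186 − X) − 6x_i − 0.5x_i², with X = x_i + Σ_{j≠i} x_j.
First-order condition: 180 − 3x_i − Σ_{j≠i} x_j = 0.
In a symmetric equilibrium every mine chooses the same x, so Σ_{j≠i} x_j = 2x. The condition becomes 180 − 5x = 0, giving x = 180/5 = 36.

36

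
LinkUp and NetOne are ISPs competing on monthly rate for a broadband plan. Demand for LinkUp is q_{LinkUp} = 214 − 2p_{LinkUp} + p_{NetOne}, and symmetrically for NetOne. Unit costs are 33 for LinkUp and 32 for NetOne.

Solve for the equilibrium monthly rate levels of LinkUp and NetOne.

93.2, 92.8

LinkUp's profit: π = (p_{LinkUp} − 33)(214 − 2p_{LinkUp} + p_{NetOne}).
∂π/∂p_{LinkUp} = 280 − 4p_{LinkUp} + p_{NetOne} = 0 ⇒ p_{LinkUp} = 70 + 0.25p_{NetOne}.
Similarly p_{NetOne} = 69.5 + 0.25p_{LinkUp}.
Solving the two reaction functions simultaneously: (1 − (0.25)(0.25))p_{LinkUp} = 70 + 0.25·69.5, so 0.9375p_{LinkUp} = 87.375 and p_{LinkUp} = 93.2.
Then p_{NetOne} = 69.5 + 0.25·93.2 = 92.8.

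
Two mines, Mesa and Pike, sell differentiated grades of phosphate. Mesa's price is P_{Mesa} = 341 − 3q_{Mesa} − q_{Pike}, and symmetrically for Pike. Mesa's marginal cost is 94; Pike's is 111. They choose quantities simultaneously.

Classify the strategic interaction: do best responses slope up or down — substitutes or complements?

strategic substitutes

Mine Mesa's profit: π = q_{Mesa}(341 − 3q_{Mesa} − q_{Pike}) − 94q_{Mesa}.
∂π/∂q_{Mesa} = 247 − 6q_{Mesa} − q_{Pike} = 0 ⇒ q_{Mesa} = 247/6 − (1/6)q_{Pike}.
The best-response slope dq_{Mesa}/dq_{Pike} = −1/6 < 0: the reaction function is downward-sloping, so the choices are strategic substitutes.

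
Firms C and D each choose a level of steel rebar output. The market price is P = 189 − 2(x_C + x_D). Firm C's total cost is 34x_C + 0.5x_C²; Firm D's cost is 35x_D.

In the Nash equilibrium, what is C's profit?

950.625

Firm C's profit: π = x_C(189 − 2(x_C + x_D)) − 34x_C − 0.5x_C².
∂π/∂x_C = 155 − 5x_C − 2x_D = 0, so x_C = 31 − 0.4x_D.
For D: ∂π/∂x_D = 154 − 4x_D − 2x_C = 0 ⇒ x_D = 38.5 − 0.5x_C.
Solving the two reaction functions simultaneously: (1 − (−0.4)(−0.5))x_C = 31 − 0.4·38.5, so 0.8x_C = 15.6 and x_C = 19.5.
Then x_D = 38.5 − 0.5·19.5 = 28.75.
Price P = 189 − 2·48.25 = 92.5.
C's profit: (92.5 − 34)·19.5 − 0.5(19.5)² = 950.625.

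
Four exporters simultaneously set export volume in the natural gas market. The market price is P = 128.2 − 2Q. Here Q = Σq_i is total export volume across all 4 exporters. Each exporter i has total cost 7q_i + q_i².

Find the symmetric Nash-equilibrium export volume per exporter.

A representative exporter's profit is π_i = q_i(128.2 − 2Q) − 7q_i − q_i², with Q = q_i + Σ_{j≠i} q_j.
First-order condition: 121.2 − 6q_i − 2Σ_{j≠i} q_j = 0.
In a symmetric equilibrium every exporter chooses the same q, so Σ_{j≠i} q_j = 3q. The condition becomes 121.2 − 12q = 0, giving q = 121.2/12 = 10.1.

10.1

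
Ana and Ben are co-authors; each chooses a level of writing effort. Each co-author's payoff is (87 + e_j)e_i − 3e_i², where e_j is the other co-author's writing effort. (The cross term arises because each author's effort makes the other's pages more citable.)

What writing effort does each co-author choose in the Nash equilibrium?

Ana's payoff is (87 + e_B)e_A − 3e_A².
∂π/∂e_A = 87 + e_B − 6e_A = 0, so e_A = 14.5 + (1/6)e_B.
The game is symmetric, so in equilibrium e_B = e_A: the reaction function gives (5/6)e_A = 14.5, hence e_A = 17.4.

17.4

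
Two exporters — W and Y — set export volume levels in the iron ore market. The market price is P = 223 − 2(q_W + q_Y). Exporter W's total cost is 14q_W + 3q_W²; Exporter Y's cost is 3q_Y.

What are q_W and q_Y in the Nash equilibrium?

11, 49.5

Exporter W's profit: π = q_W(223 − 2(q_W + q_Y)) − 14q_W − 3q_W².
∂π/∂q_W = 209 − 10q_W − 2q_Y = 0, so q_W = 20.9 − 0.2q_Y.
For Y: ∂π/∂q_Y = 220 − 4q_Y − 2q_W = 0 ⇒ q_Y = 55 − 0.5q_W.
Plugging q_Y into W's best response: q_W = 20.9 − 0.2(55 − 0.5q_W) ⇒ 0.9q_W = 9.9, so q_W = 11.
Then q_Y = 55 − 0.5·11 = 49.5.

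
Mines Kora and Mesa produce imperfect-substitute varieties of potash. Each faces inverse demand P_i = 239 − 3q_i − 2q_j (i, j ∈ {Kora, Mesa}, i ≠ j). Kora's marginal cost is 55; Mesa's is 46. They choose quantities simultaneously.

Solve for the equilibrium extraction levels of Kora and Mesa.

22.4375, 24.6875

Mine Kora's profit: π = q_{Kora}(239 − 3q_{Kora} − 2q_{Mesa}) − 55q_{Kora}.
∂π/∂q_{Kora} = 184 − 6q_{Kora} − 2q_{Mesa} = 0 ⇒ q_{Kora} = 92/3 − (1/3)q_{Mesa}.
Similarly q_{Mesa} = 193/6 − (1/3)q_{Kora}.
Plugging q_{Mesa} into Kora's best response: q_{Kora} = 92/3 − (1/3)(193/6 − (1/3)q_{Kora}) ⇒ (8/9)q_{Kora} = 359/18, so q_{Kora} = 22.4375.
Then q_{Mesa} = 193/6 − (1/3)·22.4375 = 24.6875.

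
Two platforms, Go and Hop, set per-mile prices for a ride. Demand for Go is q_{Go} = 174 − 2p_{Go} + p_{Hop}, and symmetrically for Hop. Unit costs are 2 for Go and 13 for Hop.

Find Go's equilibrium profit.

6914.88

Go's profit: π = (p_{Go} − 2)(174 − 2p_{Go} + p_{Hop}).
∂π/∂p_{Go} = 178 − 4p_{Go} + p_{Hop} = 0 ⇒ p_{Go} = 44.5 + 0.25p_{Hop}.
Similarly p_{Hop} = 50 + 0.25p_{Go}.
Substituting the second reaction function into the first: p_{Go} = 44.5 + 0.25(50 + 0.25p_{Go}), which gives 0.9375p_{Go} = 57 ⇒ p_{Go} = 60.8.
Then p_{Hop} = 50 + 0.25·60.8 = 65.2.
q_{Go} = 174 − 2·60.8 + 65.2 = 117.6.
Profit = (60.8 − 2)·117.6 = 6914.88.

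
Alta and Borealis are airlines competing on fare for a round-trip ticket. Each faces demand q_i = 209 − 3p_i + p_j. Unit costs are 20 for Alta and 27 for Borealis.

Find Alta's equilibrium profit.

3550.08

Alta's profit: π = (p_{Alta} − 20)(209 − 3p_{Alta} + p_{Borealis}).
∂π/∂p_{Alta} = 269 − 6p_{Alta} + p_{Borealis} = 0 ⇒ p_{Alta} = 269/6 + (1/6)p_{Borealis}.
Similarly p_{Borealis} = 145/3 + (1/6)p_{Alta}.
Substituting the second reaction function into the first: p_{Alta} = 269/6 + (1/6)(145/3 + (1/6)p_{Alta}), which gives (35/36)p_{Alta} = 476/9 ⇒ p_{Alta} = 54.4.
Then p_{Borealis} = 145/3 + (1/6)·54.4 = 57.4.
q_{Alta} = 209 − 3·54.4 + 57.4 = 103.2.
Profit = (54.4 − 20)·103.2 = 3550.08.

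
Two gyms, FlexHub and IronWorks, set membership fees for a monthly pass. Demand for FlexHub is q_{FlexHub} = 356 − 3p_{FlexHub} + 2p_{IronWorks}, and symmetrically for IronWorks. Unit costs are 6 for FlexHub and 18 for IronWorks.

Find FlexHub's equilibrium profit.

24165.1875

FlexHub's profit: π = (p_{FlexHub} − 6)(356 − 3p_{FlexHub} + 2p_{IronWorks}).
∂π/∂p_{FlexHub} = 374 − 6p_{FlexHub} + 2p_{IronWorks} = 0 ⇒ p_{FlexHub} = 187/3 + (1/3)p_{IronWorks}.
Similarly p_{IronWorks} = 205/3 + (1/3)p_{FlexHub}.
Plugging p_{IronWorks} into FlexHub's best response: p_{FlexHub} = 187/3 + (1/3)(205/3 + (1/3)p_{FlexHub}) ⇒ (8/9)p_{FlexHub} = 766/9, so p_{FlexHub} = 95.75.
Then p_{IronWorks} = 205/3 + (1/3)·95.75 = 100.25.
q_{FlexHub} = 356 − 3·95.75 + 2·100.25 = 269.25.
Profit = (95.75 − 6)·269.25 = 24165.1875.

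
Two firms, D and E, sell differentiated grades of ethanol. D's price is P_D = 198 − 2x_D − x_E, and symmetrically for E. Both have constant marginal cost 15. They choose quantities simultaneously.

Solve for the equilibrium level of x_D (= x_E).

36.6

Firm D's profit: π = x_D(198 − 2x_D − x_E) − 15x_D.
∂π/∂x_D = 183 − 4x_D − x_E = 0 ⇒ x_D = 45.75 − 0.25x_E.
By symmetry x_E = x_D; substituting into the reaction function, 1.25x_D = 45.75 and x_D = 36.6.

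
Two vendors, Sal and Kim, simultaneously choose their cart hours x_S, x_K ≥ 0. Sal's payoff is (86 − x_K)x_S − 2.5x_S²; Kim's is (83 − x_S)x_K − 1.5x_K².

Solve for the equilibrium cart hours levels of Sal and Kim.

12.5, 23.5

Expanding Sal's payoff: 86x_S − x_Kx_S − 2.5x_S².
∂π/∂x_S = 86 − x_K − 5x_S = 0, so x_S = 17.2 − 0.2x_K.
Likewise for Kim: x_K = 83/3 − (1/3)x_S.
Substituting the second reaction function into the first: x_S = 17.2 − 0.2(83/3 − (1/3)x_S), which gives (14/15)x_S = 35/3 ⇒ x_S = 12.5.
Then x_K = 83/3 − (1/3)·12.5 = 23.5.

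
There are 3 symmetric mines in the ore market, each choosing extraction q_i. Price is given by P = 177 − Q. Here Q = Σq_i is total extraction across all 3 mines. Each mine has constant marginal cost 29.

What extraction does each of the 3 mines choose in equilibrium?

A representative mine's profit is π_i = q_i(177 − Q) − 29q_i, with Q = q_i + Σ_{j≠i} q_j.
First-order condition: 148 − 2q_i − Σ_{j≠i} q_j = 0.
Imposing symmetry (q_j = q for all j) turns Σ_{j≠i} q_j into 2q, so 148 = 4q and q = 37.

37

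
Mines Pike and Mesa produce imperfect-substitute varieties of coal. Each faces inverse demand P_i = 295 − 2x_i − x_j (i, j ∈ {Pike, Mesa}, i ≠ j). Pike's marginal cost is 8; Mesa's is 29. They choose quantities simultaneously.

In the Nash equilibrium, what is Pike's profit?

6914.88

Mine Pike's profit: π = x_{Pike}(295 − 2x_{Pike} − x_{Mesa}) − 8x_{Pike}.
∂π/∂x_{Pike} = 287 − 4x_{Pike} − x_{Mesa} = 0 ⇒ x_{Pike} = 71.75 − 0.25x_{Mesa}.
Similarly x_{Mesa} = 66.5 − 0.25x_{Pike}.
Substituting the second reaction function into the first: x_{Pike} = 71.75 − 0.25(66.5 − 0.25x_{Pike}), which gives 0.9375x_{Pike} = 55.125 ⇒ x_{Pike} = 58.8.
Then x_{Mesa} = 66.5 − 0.25·58.8 = 51.8.
P_{Pike} = 295 − 2·58.8 − 51.8 = 125.6.
Profit = (125.6 − 8)·58.8 = 6914.88.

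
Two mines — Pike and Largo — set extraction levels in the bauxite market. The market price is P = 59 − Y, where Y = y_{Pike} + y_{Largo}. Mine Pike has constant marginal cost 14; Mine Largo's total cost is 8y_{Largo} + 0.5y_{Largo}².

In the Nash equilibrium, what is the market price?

Mine Pike's profit: π = y_{Pike}(59 − (y_{Pike} + y_{Largo})) − 14y_{Pike}.
∂π/∂y_{Pike} = 45 − 2y_{Pike} − y_{Largo} = 0, so y_{Pike} = 22.5 − 0.5y_{Largo}.
For Largo: ∂π/∂y_{Largo} = 51 − 3y_{Largo} − y_{Pike} = 0 ⇒ y_{Largo} = 17 − (1/3)y_{Pike}.
Solving the two reaction functions simultaneously: (1 − (−0.5)(−1/3))y_{Pike} = 22.5 − 0.5·17, so (5/6)y_{Pike} = 14 and y_{Pike} = 16.8.
Then y_{Largo} = 17 − (1/3)·16.8 = 11.4.
Equilibrium price: P = 59 − 28.2 = 30.8.

30.8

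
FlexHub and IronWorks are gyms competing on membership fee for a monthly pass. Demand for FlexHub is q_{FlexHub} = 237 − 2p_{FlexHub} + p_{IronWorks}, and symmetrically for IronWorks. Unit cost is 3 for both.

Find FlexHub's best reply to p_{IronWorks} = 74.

FlexHub's profit: π = (p_{FlexHub} − 3)(237 − 2p_{FlexHub} + p_{IronWorks}).
∂π/∂p_{FlexHub} = 243 − 4p_{FlexHub} + p_{IronWorks} = 0 ⇒ p_{FlexHub} = 60.75 + 0.25p_{IronWorks}.
At p_{IronWorks} = 74: p_{FlexHub} = 60.75 + 0.25·74 = 79.25.

79.25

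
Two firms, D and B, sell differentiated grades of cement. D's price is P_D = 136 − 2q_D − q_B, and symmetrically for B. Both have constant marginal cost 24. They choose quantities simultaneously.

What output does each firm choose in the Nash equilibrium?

Firm D's profit: π = q_D(136 − 2q_D − q_B) − 24q_D.
∂π/∂q_D = 112 − 4q_D − q_B = 0 ⇒ q_D = 28 − 0.25q_B.
The game is symmetric, so in equilibrium q_B = q_D: the reaction function gives 1.25q_D = 28, hence q_D = 22.4.

22.4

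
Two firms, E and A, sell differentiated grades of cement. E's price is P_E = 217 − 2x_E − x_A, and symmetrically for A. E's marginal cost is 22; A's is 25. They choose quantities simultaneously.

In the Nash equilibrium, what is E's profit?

Firm E's profit: π = x_E(217 − 2x_E − x_A) − 22x_E.
∂π/∂x_E = 195 − 4x_E − x_A = 0 ⇒ x_E = 48.75 − 0.25x_A.
Similarly x_A = 48 − 0.25x_E.
Substituting the second reaction function into the first: x_E = 48.75 − 0.25(48 − 0.25x_E), which gives 0.9375x_E = 36.75 ⇒ x_E = 39.2.
Then x_A = 48 − 0.25·39.2 = 38.2.
P_E = 217 − 2·39.2 − 38.2 = 100.4.
Profit = (100.4 − 22)·39.2 = 3073.28.

3073.28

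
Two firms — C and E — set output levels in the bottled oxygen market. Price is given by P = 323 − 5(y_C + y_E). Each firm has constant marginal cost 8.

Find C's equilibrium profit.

Firm C's profit: π = y_C(323 − 5(y_C + y_E)) − 8y_C.
∂π/∂y_C = 315 − 10y_C − 5y_E = 0, so y_C = 31.5 − 0.5y_E.
Setting y_C = y_E in the reaction function: y_C = 31.5 − 0.5y_C, so y_C = 31.5 / 1.5 = 21.
Price P = 323 − 5·42 = 113.
C's profit: (113 − 8)·21 = 2205.

2205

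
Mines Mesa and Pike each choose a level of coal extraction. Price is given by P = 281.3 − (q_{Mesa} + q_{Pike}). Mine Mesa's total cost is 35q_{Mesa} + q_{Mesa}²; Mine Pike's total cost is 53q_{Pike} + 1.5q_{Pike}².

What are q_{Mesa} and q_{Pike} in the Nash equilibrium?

52.8, 35.1

Mine Mesa's profit: π = q_{Mesa}(281.3 − (q_{Mesa} + q_{Pike})) − 35q_{Mesa} − q_{Mesa}².
∂π/∂q_{Mesa} = 246.3 − 4q_{Mesa} − q_{Pike} = 0, so q_{Mesa} = 61.575 − 0.25q_{Pike}.
For Pike: ∂π/∂q_{Pike} = 228.3 − 5q_{Pike} − q_{Mesa} = 0 ⇒ q_{Pike} = 45.66 − 0.2q_{Mesa}.
Plugging q_{Pike} into Mesa's best response: q_{Mesa} = 61.575 − 0.25(45.66 − 0.2q_{Mesa}) ⇒ 0.95q_{Mesa} = 50.16, so q_{Mesa} = 52.8.
Then q_{Pike} = 45.66 − 0.2·52.8 = 35.1.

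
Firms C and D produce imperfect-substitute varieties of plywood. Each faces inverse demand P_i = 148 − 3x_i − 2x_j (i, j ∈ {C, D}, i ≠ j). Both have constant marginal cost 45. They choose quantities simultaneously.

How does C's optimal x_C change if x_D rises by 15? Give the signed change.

-5

Firm C's profit: π = x_C(148 − 3x_C − 2x_D) − 45x_C.
∂π/∂x_C = 103 − 6x_C − 2x_D = 0 ⇒ x_C = 103/6 − (1/3)x_D.
The reaction-function slope is −1/3, so a 15-unit rise in x_D moves x_C by −1/3 × 15 = −5. C's best response falls — the actions are strategic substitutes.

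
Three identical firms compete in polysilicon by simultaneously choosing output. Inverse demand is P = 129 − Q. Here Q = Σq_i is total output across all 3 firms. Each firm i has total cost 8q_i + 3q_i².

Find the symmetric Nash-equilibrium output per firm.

12.1

A representative firm's profit is π_i = q_i(129 − Q) − 8q_i − 3q_i², with Q = q_i + Σ_{j≠i} q_j.
First-order condition: 121 − 8q_i − Σ_{j≠i} q_j = 0.
With identical firms, set every q_j = q: then 121 − 8q − 2q = 0, i.e. q = 121/10 = 12.1.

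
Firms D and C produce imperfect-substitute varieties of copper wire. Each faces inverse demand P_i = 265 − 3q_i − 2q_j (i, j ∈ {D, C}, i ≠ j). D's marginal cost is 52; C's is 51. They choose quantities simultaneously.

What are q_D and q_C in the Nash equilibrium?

Firm D's profit: π = q_D(265 − 3q_D − 2q_C) − 52q_D.
∂π/∂q_D = 213 − 6q_D − 2q_C = 0 ⇒ q_D = 35.5 − (1/3)q_C.
Similarly q_C = 107/3 − (1/3)q_D.
Substituting the second reaction function into the first: q_D = 35.5 − (1/3)(107/3 − (1/3)q_D), which gives (8/9)q_D = 425/18 ⇒ q_D = 26.5625.
Then q_C = 107/3 − (1/3)·26.5625 = 26.8125.

26.5625, 26.8125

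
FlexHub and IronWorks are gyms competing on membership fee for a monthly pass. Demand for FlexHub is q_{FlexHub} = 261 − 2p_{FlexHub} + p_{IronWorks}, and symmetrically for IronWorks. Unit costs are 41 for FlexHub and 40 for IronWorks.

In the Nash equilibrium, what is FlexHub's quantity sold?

146.4

FlexHub's profit: π = (p_{FlexHub} − 41)(261 − 2p_{FlexHub} + p_{IronWorks}).
∂π/∂p_{FlexHub} = 343 − 4p_{FlexHub} + p_{IronWorks} = 0 ⇒ p_{FlexHub} = 85.75 + 0.25p_{IronWorks}.
Similarly p_{IronWorks} = 85.25 + 0.25p_{FlexHub}.
Solving the two reaction functions simultaneously: (1 − (0.25)(0.25))p_{FlexHub} = 85.75 + 0.25·85.25, so 0.9375p_{FlexHub} = 107.0625 and p_{FlexHub} = 114.2.
Then p_{IronWorks} = 85.25 + 0.25·114.2 = 113.8.
q_{FlexHub} = 261 − 2·114.2 + 113.8 = 146.4.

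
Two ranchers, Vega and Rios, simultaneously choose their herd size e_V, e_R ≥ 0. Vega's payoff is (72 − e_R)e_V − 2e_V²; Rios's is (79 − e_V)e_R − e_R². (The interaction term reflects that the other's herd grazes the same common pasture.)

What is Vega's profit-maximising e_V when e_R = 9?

Expanding Vega's payoff: 72e_V − e_Re_V − 2e_V².
∂π/∂e_V = 72 − e_R − 4e_V = 0, so e_V = 18 − 0.25e_R.
At e_R = 9: e_V = 18 − 0.25·9 = 15.75.

15.75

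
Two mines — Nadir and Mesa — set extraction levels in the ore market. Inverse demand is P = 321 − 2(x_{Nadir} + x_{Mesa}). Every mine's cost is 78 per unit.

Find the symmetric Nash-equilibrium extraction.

40.5

Mine Nadir's profit: π = x_{Nadir}(321 − 2(x_{Nadir} + x_{Mesa})) − 78x_{Nadir}.
∂π/∂x_{Nadir} = 243 − 4x_{Nadir} − 2x_{Mesa} = 0, so x_{Nadir} = 60.75 − 0.5x_{Mesa}.
The game is symmetric, so in equilibrium x_{Mesa} = x_{Nadir}: the reaction function gives 1.5x_{Nadir} = 60.75, hence x_{Nadir} = 40.5.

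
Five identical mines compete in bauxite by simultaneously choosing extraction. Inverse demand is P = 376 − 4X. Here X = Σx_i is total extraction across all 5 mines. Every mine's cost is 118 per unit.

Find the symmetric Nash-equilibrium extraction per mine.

A representative mine's profit is π_i = x_i(376 − 4X) − 118x_i, with X = x_i + Σ_{j≠i} x_j.
First-order condition: 258 − 8x_i − 4Σ_{j≠i} x_j = 0.
With identical mines, set every x_j = x: then 258 − 8x − 16x = 0, i.e. x = 258/24 = 10.75.

10.75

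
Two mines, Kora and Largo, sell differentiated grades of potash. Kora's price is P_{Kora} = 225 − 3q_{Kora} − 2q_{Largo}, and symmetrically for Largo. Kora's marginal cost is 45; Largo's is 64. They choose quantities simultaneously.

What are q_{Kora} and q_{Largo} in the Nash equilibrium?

Mine Kora's profit: π = q_{Kora}(225 − 3q_{Kora} − 2q_{Largo}) − 45q_{Kora}.
∂π/∂q_{Kora} = 180 − 6q_{Kora} − 2q_{Largo} = 0 ⇒ q_{Kora} = 30 − (1/3)q_{Largo}.
Similarly q_{Largo} = 161/6 − (1/3)q_{Kora}.
Plugging q_{Largo} into Kora's best response: q_{Kora} = 30 − (1/3)(161/6 − (1/3)q_{Kora}) ⇒ (8/9)q_{Kora} = 379/18, so q_{Kora} = 23.6875.
Then q_{Largo} = 161/6 − (1/3)·23.6875 = 18.9375.

23.6875, 18.9375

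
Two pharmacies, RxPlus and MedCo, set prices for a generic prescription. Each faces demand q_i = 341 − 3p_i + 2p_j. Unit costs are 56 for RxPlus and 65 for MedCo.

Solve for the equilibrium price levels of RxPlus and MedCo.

RxPlus's profit: π = (p_{RxPlus} − 56)(341 − 3p_{RxPlus} + 2p_{MedCo}).
∂π/∂p_{RxPlus} = 509 − 6p_{RxPlus} + 2p_{MedCo} = 0 ⇒ p_{RxPlus} = 509/6 + (1/3)p_{MedCo}.
Similarly p_{MedCo} = 268/3 + (1/3)p_{RxPlus}.
Solving the two reaction functions simultaneously: (1 − (1/3)(1/3))p_{RxPlus} = 509/6 + (1/3)·(268/3), so (8/9)p_{RxPlus} = 2063/18 and p_{RxPlus} = 128.9375.
Then p_{MedCo} = 268/3 + (1/3)·128.9375 = 132.3125.

128.9375, 132.3125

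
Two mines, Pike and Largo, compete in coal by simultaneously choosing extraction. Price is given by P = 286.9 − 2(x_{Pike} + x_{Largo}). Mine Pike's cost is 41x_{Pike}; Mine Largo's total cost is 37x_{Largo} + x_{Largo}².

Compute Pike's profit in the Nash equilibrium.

Mine Pike's profit: π = x_{Pike}(286.9 − 2(x_{Pike} + x_{Largo})) − 41x_{Pike}.
∂π/∂x_{Pike} = 245.9 − 4x_{Pike} − 2x_{Largo} = 0, so x_{Pike} = 61.475 − 0.5x_{Largo}.
For Largo: ∂π/∂x_{Largo} = 249.9 − 6x_{Largo} − 2x_{Pike} = 0 ⇒ x_{Largo} = 41.65 − (1/3)x_{Pike}.
Substituting the second reaction function into the first: x_{Pike} = 61.475 − 0.5(41.65 − (1/3)x_{Pike}), which gives (5/6)x_{Pike} = 40.65 ⇒ x_{Pike} = 48.78.
Then x_{Largo} = 41.65 − (1/3)·48.78 = 25.39.
Price P = 286.9 − 2·74.17 = 138.56.
Pike's profit: (138.56 − 41)·48.78 = 4758.9768.

4758.9768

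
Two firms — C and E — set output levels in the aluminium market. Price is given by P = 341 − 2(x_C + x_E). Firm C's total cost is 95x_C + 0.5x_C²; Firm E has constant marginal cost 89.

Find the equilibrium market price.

185

Firm C's profit: π = x_C(341 − 2(x_C + x_E)) − 95x_C − 0.5x_C².
∂π/∂x_C = 246 − 5x_C − 2x_E = 0, so x_C = 49.2 − 0.4x_E.
For E: ∂π/∂x_E = 252 − 4x_E − 2x_C = 0 ⇒ x_E = 63 − 0.5x_C.
Solving the two reaction functions simultaneously: (1 − (−0.4)(−0.5))x_C = 49.2 − 0.4·63, so 0.8x_C = 24 and x_C = 30.
Then x_E = 63 − 0.5·30 = 48.
Equilibrium price: P = 341 − 2·78 = 185.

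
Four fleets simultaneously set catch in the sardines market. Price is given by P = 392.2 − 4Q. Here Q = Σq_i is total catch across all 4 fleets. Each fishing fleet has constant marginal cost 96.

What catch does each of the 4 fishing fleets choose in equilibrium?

A representative fishing fleet's profit is π_i = q_i(392.2 − 4Q) − 96q_i, with Q = q_i + Σ_{j≠i} q_j.
First-order condition: 296.2 − 8q_i − 4Σ_{j≠i} q_j = 0.
In a symmetric equilibrium every fishing fleet chooses the same q, so Σ_{j≠i} q_j = 3q. The condition becomes 296.2 − 20q = 0, giving q = 296.2/20 = 14.81.

14.81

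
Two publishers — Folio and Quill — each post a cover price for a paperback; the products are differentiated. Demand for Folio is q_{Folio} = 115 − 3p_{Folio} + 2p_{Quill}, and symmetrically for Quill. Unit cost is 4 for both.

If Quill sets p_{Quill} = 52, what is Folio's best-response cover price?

38.5

Folio's profit: π = (p_{Folio} − 4)(115 − 3p_{Folio} + 2p_{Quill}).
∂π/∂p_{Folio} = 127 − 6p_{Folio} + 2p_{Quill} = 0 ⇒ p_{Folio} = 127/6 + (1/3)p_{Quill}.
At p_{Quill} = 52: p_{Folio} = 127/6 + (1/3)·52 = 38.5.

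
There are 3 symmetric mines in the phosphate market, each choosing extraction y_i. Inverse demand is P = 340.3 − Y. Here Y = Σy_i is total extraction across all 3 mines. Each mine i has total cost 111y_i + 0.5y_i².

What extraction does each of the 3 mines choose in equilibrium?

45.86

A representative mine's profit is π_i = y_i(340.3 − Y) − 111y_i − 0.5y_i², with Y = y_i + Σ_{j≠i} y_j.
First-order condition: 229.3 − 3y_i − Σ_{j≠i} y_j = 0.
With identical mines, set every y_j = y: then 229.3 − 3y − 2y = 0, i.e. y = 229.3/5 = 45.86.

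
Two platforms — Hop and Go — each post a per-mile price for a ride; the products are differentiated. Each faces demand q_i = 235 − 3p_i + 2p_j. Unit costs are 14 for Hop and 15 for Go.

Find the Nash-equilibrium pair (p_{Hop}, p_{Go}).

Hop's profit: π = (p_{Hop} − 14)(235 − 3p_{Hop} + 2p_{Go}).
∂π/∂p_{Hop} = 277 − 6p_{Hop} + 2p_{Go} = 0 ⇒ p_{Hop} = 277/6 + (1/3)p_{Go}.
Similarly p_{Go} = 140/3 + (1/3)p_{Hop}.
Plugging p_{Go} into Hop's best response: p_{Hop} = 277/6 + (1/3)(140/3 + (1/3)p_{Hop}) ⇒ (8/9)p_{Hop} = 1111/18, so p_{Hop} = 69.4375.
Then p_{Go} = 140/3 + (1/3)·69.4375 = 69.8125.

69.4375, 69.8125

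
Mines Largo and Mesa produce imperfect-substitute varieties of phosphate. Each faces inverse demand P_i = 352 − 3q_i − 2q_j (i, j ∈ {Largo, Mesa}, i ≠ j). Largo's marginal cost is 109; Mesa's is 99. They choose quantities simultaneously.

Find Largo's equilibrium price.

198.25

Mine Largo's profit: π = q_{Largo}(352 − 3q_{Largo} − 2q_{Mesa}) − 109q_{Largo}.
∂π/∂q_{Largo} = 243 − 6q_{Largo} − 2q_{Mesa} = 0 ⇒ q_{Largo} = 40.5 − (1/3)q_{Mesa}.
Similarly q_{Mesa} = 253/6 − (1/3)q_{Largo}.
Solving the two reaction functions simultaneously: (1 − (−1/3)(−1/3))q_{Largo} = 40.5 − (1/3)·(253/6), so (8/9)q_{Largo} = 238/9 and q_{Largo} = 29.75.
Then q_{Mesa} = 253/6 − (1/3)·29.75 = 32.25.
P_{Largo} = 352 − 3·29.75 − 2·32.25 = 198.25.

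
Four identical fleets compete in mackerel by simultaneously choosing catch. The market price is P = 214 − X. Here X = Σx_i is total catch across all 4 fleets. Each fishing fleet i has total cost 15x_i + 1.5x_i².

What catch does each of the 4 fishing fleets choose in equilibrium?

A representative fishing fleet's profit is π_i = x_i(214 − X) − 15x_i − 1.5x_i², with X = x_i + Σ_{j≠i} x_j.
First-order condition: 199 − 5x_i − Σ_{j≠i} x_j = 0.
In a symmetric equilibrium every fishing fleet chooses the same x, so Σ_{j≠i} x_j = 3x. The condition becomes 199 − 8x = 0, giving x = 199/8 = 24.875.

24.875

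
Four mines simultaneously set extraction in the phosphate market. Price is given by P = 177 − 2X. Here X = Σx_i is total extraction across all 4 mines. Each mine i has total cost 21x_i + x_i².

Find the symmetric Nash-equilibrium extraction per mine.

13

A representative mine's profit is π_i = x_i(177 − 2X) − 21x_i − x_i², with X = x_i + Σ_{j≠i} x_j.
First-order condition: 156 − 6x_i − 2Σ_{j≠i} x_j = 0.
Imposing symmetry (x_j = x for all j) turns Σ_{j≠i} x_j into 3x, so 156 = 12x and x = 13.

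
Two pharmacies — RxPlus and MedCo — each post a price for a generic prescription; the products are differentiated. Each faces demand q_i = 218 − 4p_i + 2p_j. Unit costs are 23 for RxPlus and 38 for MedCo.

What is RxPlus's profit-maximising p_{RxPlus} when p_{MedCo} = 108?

RxPlus's profit: π = (p_{RxPlus} − 23)(218 − 4p_{RxPlus} + 2p_{MedCo}).
∂π/∂p_{RxPlus} = 310 − 8p_{RxPlus} + 2p_{MedCo} = 0 ⇒ p_{RxPlus} = 38.75 + 0.25p_{MedCo}.
At p_{MedCo} = 108: p_{RxPlus} = 38.75 + 0.25·108 = 65.75.

65.75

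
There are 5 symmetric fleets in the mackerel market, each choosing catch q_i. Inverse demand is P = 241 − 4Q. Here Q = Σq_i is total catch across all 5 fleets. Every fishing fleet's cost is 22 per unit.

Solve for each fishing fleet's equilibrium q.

A representative fishing fleet's profit is π_i = q_i(241 − 4Q) − 22q_i, with Q = q_i + Σ_{j≠i} q_j.
First-order condition: 219 − 8q_i − 4Σ_{j≠i} q_j = 0.
In a symmetric equilibrium every fishing fleet chooses the same q, so Σ_{j≠i} q_j = 4q. The condition becomes 219 − 24q = 0, giving q = 219/24 = 9.125.

9.125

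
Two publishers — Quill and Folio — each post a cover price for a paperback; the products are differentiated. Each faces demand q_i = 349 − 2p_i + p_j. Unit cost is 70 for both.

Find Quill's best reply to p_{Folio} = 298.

196.75

Quill's profit: π = (p_{Quill} − 70)(349 − 2p_{Quill} + p_{Folio}).
∂π/∂p_{Quill} = 489 − 4p_{Quill} + p_{Folio} = 0 ⇒ p_{Quill} = 122.25 + 0.25p_{Folio}.
At p_{Folio} = 298: p_{Quill} = 122.25 + 0.25·298 = 196.75.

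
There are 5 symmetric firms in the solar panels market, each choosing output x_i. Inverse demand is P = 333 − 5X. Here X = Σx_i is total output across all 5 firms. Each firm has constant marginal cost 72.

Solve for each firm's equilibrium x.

A representative firm's profit is π_i = x_i(333 − 5X) − 72x_i, with X = x_i + Σ_{j≠i} x_j.
First-order condition: 261 − 10x_i − 5Σ_{j≠i} x_j = 0.
In a symmetric equilibrium every firm chooses the same x, so Σ_{j≠i} x_j = 4x. The condition becomes 261 − 30x = 0, giving x = 261/30 = 8.7.

8.7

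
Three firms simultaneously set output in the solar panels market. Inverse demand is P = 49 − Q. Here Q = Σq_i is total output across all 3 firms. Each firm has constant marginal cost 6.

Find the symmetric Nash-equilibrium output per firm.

A representative firm's profit is π_i = q_i(49 − Q) − 6q_i, with Q = q_i + Σ_{j≠i} q_j.
First-order condition: 43 − 2q_i − Σ_{j≠i} q_j = 0.
In a symmetric equilibrium every firm chooses the same q, so Σ_{j≠i} q_j = 2q. The condition becomes 43 − 4q = 0, giving q = 43/4 = 10.75.

10.75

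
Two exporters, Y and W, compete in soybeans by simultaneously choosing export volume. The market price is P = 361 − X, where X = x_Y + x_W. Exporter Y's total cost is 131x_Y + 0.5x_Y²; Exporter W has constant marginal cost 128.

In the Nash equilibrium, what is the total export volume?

Exporter Y's profit: π = x_Y(361 − (x_Y + x_W)) − 131x_Y − 0.5x_Y².
∂π/∂x_Y = 230 − 3x_Y − x_W = 0, so x_Y = 230/3 − (1/3)x_W.
For W: ∂π/∂x_W = 233 − 2x_W − x_Y = 0 ⇒ x_W = 116.5 − 0.5x_Y.
Substituting the second reaction function into the first: x_Y = 230/3 − (1/3)(116.5 − 0.5x_Y), which gives (5/6)x_Y = 227/6 ⇒ x_Y = 45.4.
Then x_W = 116.5 − 0.5·45.4 = 93.8.
Total export volume: 45.4 + 93.8 = 139.2.

139.2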